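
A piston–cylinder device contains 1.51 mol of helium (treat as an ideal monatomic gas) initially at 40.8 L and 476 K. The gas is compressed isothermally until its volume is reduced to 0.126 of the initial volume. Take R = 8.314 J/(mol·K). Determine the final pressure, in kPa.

P₁ = nRT₁/V₁ = 1.51×8.314×476/40.8 = 146 kPa.
Isothermal: T stays 476 K; PV = const ⇒ V₂ = 5.14 L, P₂ = 1160 kPa.

1160 kPa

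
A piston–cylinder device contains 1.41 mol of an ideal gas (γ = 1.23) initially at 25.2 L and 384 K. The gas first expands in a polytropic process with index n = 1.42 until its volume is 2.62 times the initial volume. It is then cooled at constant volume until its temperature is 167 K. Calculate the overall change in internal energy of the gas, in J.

-11100 J

P₁ = nRT₁/V₁ = 1.41×8.314×384/25.2 = 179 kPa.
Step 1 — Polytropic n=1.42: T₂ = T₁(V₁/V₂)^(n−1) = 384×(0.382)^0.42 = 256 K; P₂ = P₁(V₁/V₂)^n = 45.5 kPa.
W = (P₁V₁−P₂V₂)/(n−1) = (179×25.2−45.5×66.0)/0.42 = 3570 J.
ΔU = nCvΔT = 1.41×36.1×(256−384) = -6510 J.
Q = ΔU + W = -2950 J.
State after step 1: P = 45.5 kPa, V = 66.0 L, T = 256 K.
Step 2 — Isochoric: V stays 66.0 L; P/T = const ⇒ T₂ = 167 K, P₂ = 29.7 kPa.
W = 0 (no volume change).
ΔU = nCvΔT = 1.41×36.1×(167−256) = -4550 J.
Q = ΔU = -4550 J.
Net over both steps: W = 3570 J, Q = -7490 J, ΔU = -11100 J.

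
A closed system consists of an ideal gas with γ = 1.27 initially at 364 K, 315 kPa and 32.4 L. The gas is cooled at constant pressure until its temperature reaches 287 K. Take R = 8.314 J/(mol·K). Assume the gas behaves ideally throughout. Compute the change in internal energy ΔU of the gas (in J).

-8000 J

n = P₁V₁/(RT₁) = 315×32.4/(8.314×364) = 3.37 mol.
Isobaric: P stays 315 kPa; V/T = const ⇒ T₂ = 287 K, V₂ = 25.5 L.
For an ideal gas ΔU = nCvΔT with Cv = R/(γ−1) = 30.8 J/(mol·K).
ΔU = 3.37×30.8×(287−364) = -8000 J.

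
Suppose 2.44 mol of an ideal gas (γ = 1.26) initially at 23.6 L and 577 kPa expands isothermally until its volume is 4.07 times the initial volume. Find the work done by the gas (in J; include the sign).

19100 J

T₁ = P₁V₁/(nR) = 577×23.6/(2.44×8.314) = 671 K.
Isothermal: T stays 671 K; PV = const ⇒ V₂ = 96.1 L, P₂ = 142 kPa.
W = nRT ln(V₂/V₁) = 2.44×8.314×671×ln(4.07) = 19100 J.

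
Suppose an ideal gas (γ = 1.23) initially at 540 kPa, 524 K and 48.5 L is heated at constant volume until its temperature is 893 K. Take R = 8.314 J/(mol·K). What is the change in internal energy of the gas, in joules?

n = P₁V₁/(RT₁) = 540×48.5/(8.314×524) = 6.01 mol.
Isochoric: V stays 48.5 L; P/T = const ⇒ T₂ = 893 K, P₂ = 920 kPa.
For an ideal gas ΔU = nCvΔT with Cv = R/(γ−1) = 36.1 J/(mol·K).
ΔU = 6.01×36.1×(893−524) = 80200 J.

80200 J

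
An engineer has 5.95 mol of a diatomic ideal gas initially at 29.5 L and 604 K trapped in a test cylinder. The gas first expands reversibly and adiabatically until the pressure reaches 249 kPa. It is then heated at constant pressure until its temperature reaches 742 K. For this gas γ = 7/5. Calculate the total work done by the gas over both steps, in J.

P₁ = nRT₁/V₁ = 5.95×8.314×604/29.5 = 1010 kPa.
Step 1 — Adiabatic: T₂/T₁ = (P₂/P₁)^((γ−1)/γ) ⇒ T₂ = 604×(0.246)^0.286 = 405 K; V₂ = 80.4 L.
ΔU = nCvΔT = 5.95×20.8×(405−604) = -24700 J.
Q = 0 for an adiabatic process, so W = −ΔU = 24700 J.
State after step 1: P = 249 kPa, V = 80.4 L, T = 405 K.
Step 2 — Isobaric: P stays 249 kPa; V/T = const ⇒ T₂ = 742 K, V₂ = 147 L.
W = PΔV = 249×(147−80.4) kPa·L = 16700 J.
ΔU = nCvΔT = 5.95×20.8×(742−405) = 41700 J.
Q = ΔU + W = nCpΔT = 58400 J.
Net over both steps: W = 41400 J, Q = 58400 J, ΔU = 17100 J.

41400 J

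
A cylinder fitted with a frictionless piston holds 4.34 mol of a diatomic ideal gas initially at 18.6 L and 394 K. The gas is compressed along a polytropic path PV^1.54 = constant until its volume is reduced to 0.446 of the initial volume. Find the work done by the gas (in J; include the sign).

-14400 J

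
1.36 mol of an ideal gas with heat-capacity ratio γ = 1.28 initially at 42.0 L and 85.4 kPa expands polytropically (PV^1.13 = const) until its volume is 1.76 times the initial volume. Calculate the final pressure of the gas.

T₁ = P₁V₁/(nR) = 85.4×42.0/(1.36×8.314) = 317 K.
Polytropic n=1.13: T₂ = T₁(V₁/V₂)^(n−1) = 317×(0.568)^0.13 = 295 K; P₂ = P₁(V₁/V₂)^n = 45.1 kPa.

45.1 kPa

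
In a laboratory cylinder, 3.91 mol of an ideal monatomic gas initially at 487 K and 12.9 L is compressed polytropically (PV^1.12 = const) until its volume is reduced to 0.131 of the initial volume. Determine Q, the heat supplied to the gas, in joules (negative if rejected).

-29900 J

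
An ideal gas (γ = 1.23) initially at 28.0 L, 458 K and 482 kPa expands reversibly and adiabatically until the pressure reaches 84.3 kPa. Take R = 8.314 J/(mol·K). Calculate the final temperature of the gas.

331 K

Adiabatic: T₂/T₁ = (P₂/P₁)^((γ−1)/γ) ⇒ T₂ = 458×(0.175)^0.187 = 331 K; V₂ = 116 L.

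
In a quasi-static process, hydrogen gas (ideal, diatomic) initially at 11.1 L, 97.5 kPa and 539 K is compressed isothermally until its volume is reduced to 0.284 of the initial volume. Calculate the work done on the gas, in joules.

1360 J

n = P₁V₁/(RT₁) = 97.5×11.1/(8.314×539) = 0.242 mol.
Isothermal: T stays 539 K; PV = const ⇒ V₂ = 3.15 L, P₂ = 343 kPa.
W = nRT ln(V₂/V₁) = 0.242×8.314×539×ln(0.284) = -1360 J.
Work done on the gas = −W_by = 1360 J.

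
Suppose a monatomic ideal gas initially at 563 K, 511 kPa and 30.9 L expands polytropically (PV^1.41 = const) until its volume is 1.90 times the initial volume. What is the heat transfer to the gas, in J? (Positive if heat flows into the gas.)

3430 J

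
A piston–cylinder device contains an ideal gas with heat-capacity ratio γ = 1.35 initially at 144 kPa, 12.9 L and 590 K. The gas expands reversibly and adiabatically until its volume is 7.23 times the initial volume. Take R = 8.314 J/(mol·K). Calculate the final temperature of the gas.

295 K

Adiabatic: TV^(γ−1) = const ⇒ T₂ = 590×(0.138)^0.350 = 295 K; PV^γ = const ⇒ P₂ = 9.97 kPa.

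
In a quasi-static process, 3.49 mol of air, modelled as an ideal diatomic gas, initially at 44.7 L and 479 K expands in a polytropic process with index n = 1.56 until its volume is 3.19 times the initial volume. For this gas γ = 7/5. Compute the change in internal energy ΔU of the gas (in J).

P₁ = nRT₁/V₁ = 3.49×8.314×479/44.7 = 311 kPa.
Polytropic n=1.56: T₂ = T₁(V₁/V₂)^(n−1) = 479×(0.313)^0.56 = 250 K; P₂ = P₁(V₁/V₂)^n = 50.9 kPa.
For an ideal gas ΔU = nCvΔT with Cv = (5/2)R = 20.8 J/(mol·K).
ΔU = 3.49×20.8×(250−479) = -16600 J.

-16600 J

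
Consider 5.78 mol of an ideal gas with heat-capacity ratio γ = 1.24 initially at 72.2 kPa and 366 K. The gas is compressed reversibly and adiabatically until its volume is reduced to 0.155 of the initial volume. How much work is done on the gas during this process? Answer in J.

41400 J

V₁ = nRT₁/P₁ = 5.78×8.314×366/72.2 = 244 L.
Adiabatic: TV^(γ−1) = const ⇒ T₂ = 366×(6.45)^0.240 = 573 K; PV^γ = const ⇒ P₂ = 729 kPa.
ΔU = nCvΔT = 5.78×34.6×(573−366) = 41400 J.
Q = 0 for an adiabatic process, so W = −ΔU = -41400 J.
Work done on the gas = −W_by = 41400 J.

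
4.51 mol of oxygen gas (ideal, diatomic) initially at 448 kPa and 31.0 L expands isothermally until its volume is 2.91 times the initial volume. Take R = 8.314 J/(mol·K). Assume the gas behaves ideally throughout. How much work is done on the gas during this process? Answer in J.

T₁ = P₁V₁/(nR) = 448×31.0/(4.51×8.314) = 370 K.
Isothermal: T stays 370 K; PV = const ⇒ V₂ = 90.2 L, P₂ = 154 kPa.
W = nRT ln(V₂/V₁) = 4.51×8.314×370×ln(2.91) = 14800 J.
Work done on the gas = −W_by = -14800 J.

-14800 J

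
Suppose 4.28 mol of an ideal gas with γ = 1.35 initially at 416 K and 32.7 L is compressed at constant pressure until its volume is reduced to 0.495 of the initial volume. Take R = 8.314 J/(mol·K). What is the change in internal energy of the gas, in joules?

P₁ = nRT₁/V₁ = 4.28×8.314×416/32.7 = 453 kPa.
Isobaric: P stays 453 kPa; V/T = const ⇒ T₂ = 206 K, V₂ = 16.2 L.
For an ideal gas ΔU = nCvΔT with Cv = R/(γ−1) = 23.8 J/(mol·K).
ΔU = 4.28×23.8×(206−416) = -21400 J.

-21400 J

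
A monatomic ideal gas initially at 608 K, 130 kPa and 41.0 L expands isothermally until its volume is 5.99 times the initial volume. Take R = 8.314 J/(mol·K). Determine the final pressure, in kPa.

Isothermal: T stays 608 K; PV = const ⇒ V₂ = 246 L, P₂ = 21.7 kPa.

21.7 kPa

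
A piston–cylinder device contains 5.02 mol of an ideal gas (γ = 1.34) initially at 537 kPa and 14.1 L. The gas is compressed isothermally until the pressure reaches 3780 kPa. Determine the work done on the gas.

T₁ = P₁V₁/(nR) = 537×14.1/(5.02×8.314) = 181 K.
Isothermal: T stays 181 K; PV = const ⇒ V₂ = 2.00 L, P₂ = 3780 kPa.
W = nRT ln(V₂/V₁) = 5.02×8.314×181×ln(0.142) = -14800 J.
Work done on the gas = −W_by = 14800 J.

14800 J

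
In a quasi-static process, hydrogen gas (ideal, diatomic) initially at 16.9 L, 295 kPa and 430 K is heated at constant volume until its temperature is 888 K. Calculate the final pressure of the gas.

Isochoric: V stays 16.9 L; P/T = const ⇒ T₂ = 888 K, P₂ = 609 kPa.

609 kPa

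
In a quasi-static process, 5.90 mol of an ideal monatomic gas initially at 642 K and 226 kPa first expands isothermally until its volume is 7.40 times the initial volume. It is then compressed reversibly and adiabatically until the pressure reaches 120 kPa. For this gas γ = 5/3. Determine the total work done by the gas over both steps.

28600 J

V₁ = nRT₁/P₁ = 5.90×8.314×642/226 = 139 L.
Step 1 — Isothermal: T stays 642 K; PV = const ⇒ V₂ = 1030 L, P₂ = 30.5 kPa.
ΔU = 0 (ideal gas, T constant).
W = nRT ln(V₂/V₁) = 5.90×8.314×642×ln(7.40) = 63000 J.
Q = ΔU + W = 63000 J.
State after step 1: P = 30.5 kPa, V = 1030 L, T = 642 K.
Step 2 — Adiabatic: T₂/T₁ = (P₂/P₁)^((γ−1)/γ) ⇒ T₂ = 642×(3.93)^0.400 = 1110 K; V₂ = 454 L.
ΔU = nCvΔT = 5.90×12.5×(1110−642) = 34400 J.
Q = 0 for an adiabatic process, so W = −ΔU = -34400 J.
Net over both steps: W = 28600 J, Q = 63000 J, ΔU = 34400 J.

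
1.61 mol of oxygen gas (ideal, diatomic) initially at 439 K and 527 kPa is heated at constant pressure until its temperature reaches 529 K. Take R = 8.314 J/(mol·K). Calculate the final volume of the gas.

13.4 L

V₁ = nRT₁/P₁ = 1.61×8.314×439/527 = 11.2 L.
Isobaric: P stays 527 kPa; V/T = const ⇒ T₂ = 529 K, V₂ = 13.4 L.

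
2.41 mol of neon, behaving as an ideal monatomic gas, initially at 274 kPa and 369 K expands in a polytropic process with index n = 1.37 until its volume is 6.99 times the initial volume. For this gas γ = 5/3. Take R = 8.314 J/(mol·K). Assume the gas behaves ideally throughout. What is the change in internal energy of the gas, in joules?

-5690 J

V₁ = nRT₁/P₁ = 2.41×8.314×369/274 = 27.0 L.
Polytropic n=1.37: T₂ = T₁(V₁/V₂)^(n−1) = 369×(0.143)^0.37 = 180 K; P₂ = P₁(V₁/V₂)^n = 19.1 kPa.
For an ideal gas ΔU = nCvΔT with Cv = (3/2)R = 12.5 J/(mol·K).
ΔU = 2.41×12.5×(180−369) = -5690 J.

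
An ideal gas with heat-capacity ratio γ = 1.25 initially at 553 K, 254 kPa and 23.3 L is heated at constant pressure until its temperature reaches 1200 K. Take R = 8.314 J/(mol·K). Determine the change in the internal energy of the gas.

n = P₁V₁/(RT₁) = 254×23.3/(8.314×553) = 1.29 mol.
Isobaric: P stays 254 kPa; V/T = const ⇒ T₂ = 1200 K, V₂ = 50.6 L.
For an ideal gas ΔU = nCvΔT with Cv = R/(γ−1) = 33.3 J/(mol·K).
ΔU = 1.29×33.3×(1200−553) = 27700 J.

27700 J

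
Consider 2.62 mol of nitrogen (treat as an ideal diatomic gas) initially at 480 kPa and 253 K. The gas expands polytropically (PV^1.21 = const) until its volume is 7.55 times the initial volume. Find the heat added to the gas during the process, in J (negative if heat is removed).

4310 J

V₁ = nRT₁/P₁ = 2.62×8.314×253/480 = 11.5 L.
Polytropic n=1.21: T₂ = T₁(V₁/V₂)^(n−1) = 253×(0.132)^0.21 = 165 K; P₂ = P₁(V₁/V₂)^n = 41.6 kPa.
W = (P₁V₁−P₂V₂)/(n−1) = (480×11.5−41.6×86.7)/0.21 = 9080 J.
ΔU = nCvΔT = 2.62×20.8×(165−253) = -4770 J.
Q = ΔU + W = 4310 J.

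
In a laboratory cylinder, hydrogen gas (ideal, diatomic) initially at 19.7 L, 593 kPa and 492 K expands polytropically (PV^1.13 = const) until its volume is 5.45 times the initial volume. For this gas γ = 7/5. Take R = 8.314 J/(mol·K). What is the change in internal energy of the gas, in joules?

n = P₁V₁/(RT₁) = 593×19.7/(8.314×492) = 2.86 mol.
Polytropic n=1.13: T₂ = T₁(V₁/V₂)^(n−1) = 492×(0.183)^0.13 = 395 K; P₂ = P₁(V₁/V₂)^n = 87.3 kPa.
For an ideal gas ΔU = nCvΔT with Cv = (5/2)R = 20.8 J/(mol·K).
ΔU = 2.86×20.8×(395−492) = -5780 J.

-5780 J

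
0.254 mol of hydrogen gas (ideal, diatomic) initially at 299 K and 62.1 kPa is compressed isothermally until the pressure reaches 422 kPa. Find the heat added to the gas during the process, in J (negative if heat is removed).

-1210 J

V₁ = nRT₁/P₁ = 0.254×8.314×299/62.1 = 10.2 L.
Isothermal: T stays 299 K; PV = const ⇒ V₂ = 1.50 L, P₂ = 422 kPa.
ΔU = 0 (ideal gas, T constant).
W = nRT ln(V₂/V₁) = 0.254×8.314×299×ln(0.147) = -1210 J.
Q = ΔU + W = -1210 J.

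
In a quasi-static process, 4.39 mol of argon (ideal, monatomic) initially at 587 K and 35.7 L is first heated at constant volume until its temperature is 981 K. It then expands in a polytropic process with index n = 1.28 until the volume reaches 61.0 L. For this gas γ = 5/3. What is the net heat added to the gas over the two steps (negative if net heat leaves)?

31900 J

P₁ = nRT₁/V₁ = 4.39×8.314×587/35.7 = 600 kPa.
Step 1 — Isochoric: V stays 35.7 L; P/T = const ⇒ T₂ = 981 K, P₂ = 1000 kPa.
W = 0 (no volume change).
ΔU = nCvΔT = 4.39×12.5×(981−587) = 21600 J.
Q = ΔU = 21600 J.
State after step 1: P = 1000 kPa, V = 35.7 L, T = 981 K.
Step 2 — Polytropic n=1.28: T₂ = T₁(V₁/V₂)^(n−1) = 981×(0.585)^0.28 = 844 K; P₂ = P₁(V₁/V₂)^n = 505 kPa.
W = (P₁V₁−P₂V₂)/(n−1) = (1000×35.7−505×61.0)/0.28 = 17800 J.
ΔU = nCvΔT = 4.39×12.5×(844−981) = -7480 J.
Q = ΔU + W = 10300 J.
Net over both steps: W = 17800 J, Q = 31900 J, ΔU = 14100 J.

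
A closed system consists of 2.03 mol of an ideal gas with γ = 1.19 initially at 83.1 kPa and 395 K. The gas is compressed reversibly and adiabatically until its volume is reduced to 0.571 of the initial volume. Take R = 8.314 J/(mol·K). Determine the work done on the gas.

3940 J

V₁ = nRT₁/P₁ = 2.03×8.314×395/83.1 = 80.2 L.
Adiabatic: TV^(γ−1) = const ⇒ T₂ = 395×(1.75)^0.190 = 439 K; PV^γ = const ⇒ P₂ = 162 kPa.
ΔU = nCvΔT = 2.03×43.8×(439−395) = 3940 J.
Q = 0 for an adiabatic process, so W = −ΔU = -3940 J.
Work done on the gas = −W_by = 3940 J.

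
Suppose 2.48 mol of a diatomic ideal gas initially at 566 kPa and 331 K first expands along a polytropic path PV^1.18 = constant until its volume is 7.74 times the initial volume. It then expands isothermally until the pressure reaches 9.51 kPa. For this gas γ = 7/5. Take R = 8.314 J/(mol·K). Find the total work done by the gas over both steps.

19600 J

V₁ = nRT₁/P₁ = 2.48×8.314×331/566 = 12.1 L.
Step 1 — Polytropic n=1.18: T₂ = T₁(V₁/V₂)^(n−1) = 331×(0.129)^0.18 = 229 K; P₂ = P₁(V₁/V₂)^n = 50.6 kPa.
W = (P₁V₁−P₂V₂)/(n−1) = (566×12.1−50.6×93.3)/0.18 = 11700 J.
ΔU = nCvΔT = 2.48×20.8×(229−331) = -5260 J.
Q = ΔU + W = 6430 J.
State after step 1: P = 50.6 kPa, V = 93.3 L, T = 229 K.
Step 2 — Isothermal: T stays 229 K; PV = const ⇒ V₂ = 497 L, P₂ = 9.51 kPa.
ΔU = 0 (ideal gas, T constant).
W = nRT ln(V₂/V₁) = 2.48×8.314×229×ln(5.32) = 7890 J.
Q = ΔU + W = 7890 J.
Net over both steps: W = 19600 J, Q = 14300 J, ΔU = -5260 J.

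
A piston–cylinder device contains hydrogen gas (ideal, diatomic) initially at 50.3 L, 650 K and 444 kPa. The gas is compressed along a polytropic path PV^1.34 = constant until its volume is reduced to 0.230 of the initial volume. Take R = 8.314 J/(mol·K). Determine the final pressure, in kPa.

3180 kPa

Polytropic n=1.34: T₂ = T₁(V₁/V₂)^(n−1) = 650×(4.35)^0.34 = 1070 K; P₂ = P₁(V₁/V₂)^n = 3180 kPa.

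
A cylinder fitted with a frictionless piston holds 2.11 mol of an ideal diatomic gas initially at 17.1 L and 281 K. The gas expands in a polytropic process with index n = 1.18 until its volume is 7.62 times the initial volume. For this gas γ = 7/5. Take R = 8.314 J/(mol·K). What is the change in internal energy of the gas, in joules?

-3770 J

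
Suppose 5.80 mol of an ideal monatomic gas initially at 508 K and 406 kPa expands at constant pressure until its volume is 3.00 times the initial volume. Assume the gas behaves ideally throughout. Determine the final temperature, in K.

1520 K

V₁ = nRT₁/P₁ = 5.80×8.314×508/406 = 60.3 L.
Isobaric: P stays 406 kPa; V/T = const ⇒ T₂ = 1520 K, V₂ = 181 L.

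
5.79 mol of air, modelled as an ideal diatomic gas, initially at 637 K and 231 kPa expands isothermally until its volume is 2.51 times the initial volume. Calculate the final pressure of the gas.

V₁ = nRT₁/P₁ = 5.79×8.314×637/231 = 133 L.
Isothermal: T stays 637 K; PV = const ⇒ V₂ = 333 L, P₂ = 92.0 kPa.

92.0 kPa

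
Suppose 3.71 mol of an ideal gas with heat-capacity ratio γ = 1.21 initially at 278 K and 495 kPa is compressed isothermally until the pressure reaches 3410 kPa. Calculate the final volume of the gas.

V₁ = nRT₁/P₁ = 3.71×8.314×278/495 = 17.3 L.
Isothermal: T stays 278 K; PV = const ⇒ V₂ = 2.51 L, P₂ = 3410 kPa.

2.51 L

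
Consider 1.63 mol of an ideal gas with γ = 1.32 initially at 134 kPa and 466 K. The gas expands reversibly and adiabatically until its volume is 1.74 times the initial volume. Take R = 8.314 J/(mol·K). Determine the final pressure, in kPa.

64.5 kPa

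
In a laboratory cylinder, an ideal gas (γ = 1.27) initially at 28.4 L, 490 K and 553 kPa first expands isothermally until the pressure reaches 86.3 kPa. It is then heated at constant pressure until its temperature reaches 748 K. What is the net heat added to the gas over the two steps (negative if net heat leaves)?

n = P₁V₁/(RT₁) = 553×28.4/(8.314×490) = 3.86 mol.
Step 1 — Isothermal: T stays 490 K; PV = const ⇒ V₂ = 182 L, P₂ = 86.3 kPa.
ΔU = 0 (ideal gas, T constant).
W = nRT ln(V₂/V₁) = 3.86×8.314×490×ln(6.41) = 29200 J.
Q = ΔU + W = 29200 J.
State after step 1: P = 86.3 kPa, V = 182 L, T = 490 K.
Step 2 — Isobaric: P stays 86.3 kPa; V/T = const ⇒ T₂ = 748 K, V₂ = 278 L.
W = PΔV = 86.3×(278−182) kPa·L = 8270 J.
ΔU = nCvΔT = 3.86×30.8×(748−490) = 30600 J.
Q = ΔU + W = nCpΔT = 38900 J.
Net over both steps: W = 37400 J, Q = 68100 J, ΔU = 30600 J.

68100 J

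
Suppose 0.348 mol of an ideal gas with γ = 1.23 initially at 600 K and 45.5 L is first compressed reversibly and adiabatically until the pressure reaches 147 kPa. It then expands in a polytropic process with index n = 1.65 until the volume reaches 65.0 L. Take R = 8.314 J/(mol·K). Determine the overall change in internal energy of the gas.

P₁ = nRT₁/V₁ = 0.348×8.314×600/45.5 = 38.2 kPa.
Step 1 — Adiabatic: T₂/T₁ = (P₂/P₁)^((γ−1)/γ) ⇒ T₂ = 600×(3.85)^0.187 = 772 K; V₂ = 15.2 L.
ΔU = nCvΔT = 0.348×36.1×(772−600) = 2170 J.
Q = 0 for an adiabatic process, so W = −ΔU = -2170 J.
State after step 1: P = 147 kPa, V = 15.2 L, T = 772 K.
Step 2 — Polytropic n=1.65: T₂ = T₁(V₁/V₂)^(n−1) = 772×(0.234)^0.65 = 300 K; P₂ = P₁(V₁/V₂)^n = 13.4 kPa.
W = (P₁V₁−P₂V₂)/(n−1) = (147×15.2−13.4×65.0)/0.65 = 2100 J.
ΔU = nCvΔT = 0.348×36.1×(300−772) = -5940 J.
Q = ΔU + W = -3840 J.
Net over both steps: W = -64.7 J, Q = -3840 J, ΔU = -3770 J.

-3770 J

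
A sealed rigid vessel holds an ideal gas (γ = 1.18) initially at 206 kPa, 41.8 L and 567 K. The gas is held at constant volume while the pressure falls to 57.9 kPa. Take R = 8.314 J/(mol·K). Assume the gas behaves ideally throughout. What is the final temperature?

159 K

Isochoric: V stays 41.8 L; P/T = const ⇒ T₂ = 159 K, P₂ = 57.9 kPa.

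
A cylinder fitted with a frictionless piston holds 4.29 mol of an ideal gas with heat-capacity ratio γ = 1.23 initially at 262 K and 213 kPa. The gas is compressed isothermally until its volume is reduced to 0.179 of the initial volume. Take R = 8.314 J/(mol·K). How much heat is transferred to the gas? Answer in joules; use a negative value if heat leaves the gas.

V₁ = nRT₁/P₁ = 4.29×8.314×262/213 = 43.9 L.
Isothermal: T stays 262 K; PV = const ⇒ V₂ = 7.85 L, P₂ = 1190 kPa.
ΔU = 0 (ideal gas, T constant).
W = nRT ln(V₂/V₁) = 4.29×8.314×262×ln(0.179) = -16100 J.
Q = ΔU + W = -16100 J.

-16100 J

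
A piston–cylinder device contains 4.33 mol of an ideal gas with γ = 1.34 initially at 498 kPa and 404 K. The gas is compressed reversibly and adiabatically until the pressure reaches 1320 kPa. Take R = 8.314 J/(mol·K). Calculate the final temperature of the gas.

517 K

V₁ = nRT₁/P₁ = 4.33×8.314×404/498 = 29.2 L.
Adiabatic: T₂/T₁ = (P₂/P₁)^((γ−1)/γ) ⇒ T₂ = 404×(2.65)^0.254 = 517 K; V₂ = 14.1 L.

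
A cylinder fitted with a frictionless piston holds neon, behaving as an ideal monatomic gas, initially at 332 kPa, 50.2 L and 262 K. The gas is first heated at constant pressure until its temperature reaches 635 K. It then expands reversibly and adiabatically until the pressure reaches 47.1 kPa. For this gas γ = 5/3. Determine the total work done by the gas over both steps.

n = P₁V₁/(RT₁) = 332×50.2/(8.314×262) = 7.65 mol.
Step 1 — Isobaric: P stays 332 kPa; V/T = const ⇒ T₂ = 635 K, V₂ = 122 L.
W = PΔV = 332×(122−50.2) kPa·L = 23700 J.
ΔU = nCvΔT = 7.65×12.5×(635−262) = 35600 J.
Q = ΔU + W = nCpΔT = 59300 J.
State after step 1: P = 332 kPa, V = 122 L, T = 635 K.
Step 2 — Adiabatic: T₂/T₁ = (P₂/P₁)^((γ−1)/γ) ⇒ T₂ = 635×(0.142)^0.400 = 291 K; V₂ = 393 L.
ΔU = nCvΔT = 7.65×12.5×(291−635) = -32800 J.
Q = 0 for an adiabatic process, so W = −ΔU = 32800 J.
Net over both steps: W = 56600 J, Q = 59300 J, ΔU = 2740 J.

56600 J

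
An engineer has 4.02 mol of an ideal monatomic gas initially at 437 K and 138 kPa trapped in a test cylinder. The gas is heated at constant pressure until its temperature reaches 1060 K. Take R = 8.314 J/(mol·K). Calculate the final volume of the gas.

V₁ = nRT₁/P₁ = 4.02×8.314×437/138 = 106 L.
Isobaric: P stays 138 kPa; V/T = const ⇒ T₂ = 1060 K, V₂ = 257 L.

257 L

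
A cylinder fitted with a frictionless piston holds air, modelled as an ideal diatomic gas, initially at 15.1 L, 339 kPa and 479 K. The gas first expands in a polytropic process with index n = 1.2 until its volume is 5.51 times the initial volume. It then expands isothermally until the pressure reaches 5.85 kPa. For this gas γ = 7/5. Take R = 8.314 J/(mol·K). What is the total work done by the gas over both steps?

n = P₁V₁/(RT₁) = 339×15.1/(8.314×479) = 1.29 mol.
Step 1 — Polytropic n=1.2: T₂ = T₁(V₁/V₂)^(n−1) = 479×(0.181)^0.20 = 340 K; P₂ = P₁(V₁/V₂)^n = 43.7 kPa.
W = (P₁V₁−P₂V₂)/(n−1) = (339×15.1−43.7×83.2)/0.20 = 7400 J.
ΔU = nCvΔT = 1.29×20.8×(340−479) = -3700 J.
Q = ΔU + W = 3700 J.
State after step 1: P = 43.7 kPa, V = 83.2 L, T = 340 K.
Step 2 — Isothermal: T stays 340 K; PV = const ⇒ V₂ = 622 L, P₂ = 5.85 kPa.
ΔU = 0 (ideal gas, T constant).
W = nRT ln(V₂/V₁) = 1.29×8.314×340×ln(7.48) = 7320 J.
Q = ΔU + W = 7320 J.
Net over both steps: W = 14700 J, Q = 11000 J, ΔU = -3700 J.

14700 J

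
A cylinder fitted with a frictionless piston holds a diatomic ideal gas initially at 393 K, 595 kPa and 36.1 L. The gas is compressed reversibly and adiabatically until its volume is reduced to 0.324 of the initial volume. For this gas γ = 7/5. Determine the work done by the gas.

n = P₁V₁/(RT₁) = 595×36.1/(8.314×393) = 6.57 mol.
Adiabatic: TV^(γ−1) = const ⇒ T₂ = 393×(3.09)^0.400 = 617 K; PV^γ = const ⇒ P₂ = 2880 kPa.
ΔU = nCvΔT = 6.57×20.8×(617−393) = 30600 J.
Q = 0 for an adiabatic process, so W = −ΔU = -30600 J.

-30600 J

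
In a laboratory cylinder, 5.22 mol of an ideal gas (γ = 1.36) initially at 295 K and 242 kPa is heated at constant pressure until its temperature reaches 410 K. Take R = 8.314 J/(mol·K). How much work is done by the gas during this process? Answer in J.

4990 J

V₁ = nRT₁/P₁ = 5.22×8.314×295/242 = 52.9 L.
Isobaric: P stays 242 kPa; V/T = const ⇒ T₂ = 410 K, V₂ = 73.5 L.
W = PΔV = 242×(73.5−52.9) kPa·L = 4990 J.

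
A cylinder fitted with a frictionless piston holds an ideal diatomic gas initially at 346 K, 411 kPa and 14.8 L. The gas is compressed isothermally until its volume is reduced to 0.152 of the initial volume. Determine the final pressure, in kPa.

Isothermal: T stays 346 K; PV = const ⇒ V₂ = 2.25 L, P₂ = 2700 kPa.

2700 kPa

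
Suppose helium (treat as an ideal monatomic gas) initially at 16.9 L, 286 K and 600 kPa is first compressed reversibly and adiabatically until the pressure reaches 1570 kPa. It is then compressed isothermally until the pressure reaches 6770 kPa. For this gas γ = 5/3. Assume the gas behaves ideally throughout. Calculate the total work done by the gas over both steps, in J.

n = P₁V₁/(RT₁) = 600×16.9/(8.314×286) = 4.26 mol.
Step 1 — Adiabatic: T₂/T₁ = (P₂/P₁)^((γ−1)/γ) ⇒ T₂ = 286×(2.62)^0.400 = 420 K; V₂ = 9.49 L.
ΔU = nCvΔT = 4.26×12.5×(420−286) = 7140 J.
Q = 0 for an adiabatic process, so W = −ΔU = -7140 J.
State after step 1: P = 1570 kPa, V = 9.49 L, T = 420 K.
Step 2 — Isothermal: T stays 420 K; PV = const ⇒ V₂ = 2.20 L, P₂ = 6770 kPa.
ΔU = 0 (ideal gas, T constant).
W = nRT ln(V₂/V₁) = 4.26×8.314×420×ln(0.232) = -21800 J.
Q = ΔU + W = -21800 J.
Net over both steps: W = -28900 J, Q = -21800 J, ΔU = 7140 J.

-28900 J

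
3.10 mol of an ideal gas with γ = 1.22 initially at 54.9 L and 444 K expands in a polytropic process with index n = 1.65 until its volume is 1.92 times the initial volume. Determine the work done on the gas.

-6080 J

P₁ = nRT₁/V₁ = 3.10×8.314×444/54.9 = 208 kPa.
Polytropic n=1.65: T₂ = T₁(V₁/V₂)^(n−1) = 444×(0.521)^0.65 = 291 K; P₂ = P₁(V₁/V₂)^n = 71.0 kPa.
W = (P₁V₁−P₂V₂)/(n−1) = (208×54.9−71.0×105)/0.65 = 6080 J.
Work done on the gas = −W_by = -6080 J.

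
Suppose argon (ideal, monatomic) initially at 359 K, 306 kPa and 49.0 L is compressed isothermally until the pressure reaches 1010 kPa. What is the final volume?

14.8 L

Isothermal: T stays 359 K; PV = const ⇒ V₂ = 14.8 L, P₂ = 1010 kPa.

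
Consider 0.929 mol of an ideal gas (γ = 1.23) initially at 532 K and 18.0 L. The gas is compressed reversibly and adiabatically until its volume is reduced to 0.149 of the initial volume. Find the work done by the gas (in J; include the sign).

-9820 J

P₁ = nRT₁/V₁ = 0.929×8.314×532/18.0 = 228 kPa.
Adiabatic: TV^(γ−1) = const ⇒ T₂ = 532×(6.71)^0.230 = 824 K; PV^γ = const ⇒ P₂ = 2370 kPa.
ΔU = nCvΔT = 0.929×36.1×(824−532) = 9820 J.
Q = 0 for an adiabatic process, so W = −ΔU = -9820 J.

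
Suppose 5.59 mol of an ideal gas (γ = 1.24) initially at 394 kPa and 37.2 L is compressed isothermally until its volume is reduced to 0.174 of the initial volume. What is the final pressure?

T₁ = P₁V₁/(nR) = 394×37.2/(5.59×8.314) = 315 K.
Isothermal: T stays 315 K; PV = const ⇒ V₂ = 6.47 L, P₂ = 2260 kPa.

2260 kPa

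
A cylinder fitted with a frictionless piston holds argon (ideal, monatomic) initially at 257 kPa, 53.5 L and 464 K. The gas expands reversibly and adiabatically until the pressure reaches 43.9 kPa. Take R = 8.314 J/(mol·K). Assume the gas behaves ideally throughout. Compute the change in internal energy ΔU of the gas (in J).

n = P₁V₁/(RT₁) = 257×53.5/(8.314×464) = 3.56 mol.
Adiabatic: T₂/T₁ = (P₂/P₁)^((γ−1)/γ) ⇒ T₂ = 464×(0.171)^0.400 = 229 K; V₂ = 154 L.
For an ideal gas ΔU = nCvΔT with Cv = (3/2)R = 12.5 J/(mol·K).
ΔU = 3.56×12.5×(229−464) = -10500 J.

-10500 J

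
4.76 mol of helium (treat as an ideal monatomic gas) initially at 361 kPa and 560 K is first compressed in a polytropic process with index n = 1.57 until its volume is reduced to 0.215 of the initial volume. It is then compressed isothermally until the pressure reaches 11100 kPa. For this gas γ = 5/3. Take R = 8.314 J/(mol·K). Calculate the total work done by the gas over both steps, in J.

-108000 J

V₁ = nRT₁/P₁ = 4.76×8.314×560/361 = 61.4 L.
Step 1 — Polytropic n=1.57: T₂ = T₁(V₁/V₂)^(n−1) = 560×(4.65)^0.57 = 1340 K; P₂ = P₁(V₁/V₂)^n = 4030 kPa.
W = (P₁V₁−P₂V₂)/(n−1) = (361×61.4−4030×13.2)/0.57 = -54500 J.
ΔU = nCvΔT = 4.76×12.5×(1340−560) = 46600 J.
Q = ΔU + W = -7900 J.
State after step 1: P = 4030 kPa, V = 13.2 L, T = 1340 K.
Step 2 — Isothermal: T stays 1340 K; PV = const ⇒ V₂ = 4.80 L, P₂ = 11100 kPa.
ΔU = 0 (ideal gas, T constant).
W = nRT ln(V₂/V₁) = 4.76×8.314×1340×ln(0.363) = -53900 J.
Q = ΔU + W = -53900 J.
Net over both steps: W = -108000 J, Q = -61800 J, ΔU = 46600 J.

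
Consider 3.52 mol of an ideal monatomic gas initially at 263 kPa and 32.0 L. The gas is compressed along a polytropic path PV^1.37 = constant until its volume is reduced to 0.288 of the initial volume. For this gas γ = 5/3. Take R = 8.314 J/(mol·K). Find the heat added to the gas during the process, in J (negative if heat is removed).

T₁ = P₁V₁/(nR) = 263×32.0/(3.52×8.314) = 288 K.
Polytropic n=1.37: T₂ = T₁(V₁/V₂)^(n−1) = 288×(3.47)^0.37 = 456 K; P₂ = P₁(V₁/V₂)^n = 1450 kPa.
W = (P₁V₁−P₂V₂)/(n−1) = (263×32.0−1450×9.22)/0.37 = -13300 J.
ΔU = nCvΔT = 3.52×12.5×(456−288) = 7380 J.
Q = ΔU + W = -5920 J.

-5920 J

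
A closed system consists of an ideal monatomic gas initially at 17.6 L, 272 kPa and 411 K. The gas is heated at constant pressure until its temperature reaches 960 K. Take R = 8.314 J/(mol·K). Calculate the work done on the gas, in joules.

-6390 J

n = P₁V₁/(RT₁) = 272×17.6/(8.314×411) = 1.40 mol.
Isobaric: P stays 272 kPa; V/T = const ⇒ T₂ = 960 K, V₂ = 41.1 L.
W = PΔV = 272×(41.1−17.6) kPa·L = 6390 J.
Work done on the gas = −W_by = -6390 J.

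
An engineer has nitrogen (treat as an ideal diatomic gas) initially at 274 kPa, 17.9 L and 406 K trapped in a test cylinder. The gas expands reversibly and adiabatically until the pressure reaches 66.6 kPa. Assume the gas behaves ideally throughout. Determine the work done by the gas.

4080 J

n = P₁V₁/(RT₁) = 274×17.9/(8.314×406) = 1.45 mol.
Adiabatic: T₂/T₁ = (P₂/P₁)^((γ−1)/γ) ⇒ T₂ = 406×(0.243)^0.286 = 271 K; V₂ = 49.2 L.
ΔU = nCvΔT = 1.45×20.8×(271−406) = -4080 J.
Q = 0 for an adiabatic process, so W = −ΔU = 4080 J.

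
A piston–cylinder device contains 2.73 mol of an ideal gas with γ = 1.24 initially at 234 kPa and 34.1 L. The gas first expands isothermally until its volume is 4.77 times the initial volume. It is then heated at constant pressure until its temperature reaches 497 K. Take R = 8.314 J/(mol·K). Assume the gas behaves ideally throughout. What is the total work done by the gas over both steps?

15800 J

T₁ = P₁V₁/(nR) = 234×34.1/(2.73×8.314) = 352 K.
Step 1 — Isothermal: T stays 352 K; PV = const ⇒ V₂ = 163 L, P₂ = 49.1 kPa.
ΔU = 0 (ideal gas, T constant).
W = nRT ln(V₂/V₁) = 2.73×8.314×352×ln(4.77) = 12500 J.
Q = ΔU + W = 12500 J.
State after step 1: P = 49.1 kPa, V = 163 L, T = 352 K.
Step 2 — Isobaric: P stays 49.1 kPa; V/T = const ⇒ T₂ = 497 K, V₂ = 230 L.
W = PΔV = 49.1×(230−163) kPa·L = 3300 J.
ΔU = nCvΔT = 2.73×34.6×(497−352) = 13800 J.
Q = ΔU + W = nCpΔT = 17100 J.
Net over both steps: W = 15800 J, Q = 29500 J, ΔU = 13800 J.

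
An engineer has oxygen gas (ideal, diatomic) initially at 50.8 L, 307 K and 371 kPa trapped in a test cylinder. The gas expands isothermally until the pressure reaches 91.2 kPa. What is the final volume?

207 L

Isothermal: T stays 307 K; PV = const ⇒ V₂ = 207 L, P₂ = 91.2 kPa.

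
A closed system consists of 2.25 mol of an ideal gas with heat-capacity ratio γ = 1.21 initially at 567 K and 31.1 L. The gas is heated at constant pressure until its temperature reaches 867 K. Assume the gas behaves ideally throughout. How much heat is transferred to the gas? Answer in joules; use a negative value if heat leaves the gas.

32300 J

P₁ = nRT₁/V₁ = 2.25×8.314×567/31.1 = 341 kPa.
Isobaric: P stays 341 kPa; V/T = const ⇒ T₂ = 867 K, V₂ = 47.6 L.
W = PΔV = 341×(47.6−31.1) kPa·L = 5610 J.
ΔU = nCvΔT = 2.25×39.6×(867−567) = 26700 J.
Q = ΔU + W = nCpΔT = 32300 J.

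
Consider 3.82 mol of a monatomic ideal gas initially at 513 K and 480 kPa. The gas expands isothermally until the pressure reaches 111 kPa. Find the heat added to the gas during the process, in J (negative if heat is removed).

V₁ = nRT₁/P₁ = 3.82×8.314×513/480 = 33.9 L.
Isothermal: T stays 513 K; PV = const ⇒ V₂ = 147 L, P₂ = 111 kPa.
ΔU = 0 (ideal gas, T constant).
W = nRT ln(V₂/V₁) = 3.82×8.314×513×ln(4.32) = 23900 J.
Q = ΔU + W = 23900 J.

23900 J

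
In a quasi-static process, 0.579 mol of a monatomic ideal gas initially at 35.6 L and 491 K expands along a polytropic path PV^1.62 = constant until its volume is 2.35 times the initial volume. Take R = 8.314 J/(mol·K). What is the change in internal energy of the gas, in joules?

-1460 J

P₁ = nRT₁/V₁ = 0.579×8.314×491/35.6 = 66.4 kPa.
Polytropic n=1.62: T₂ = T₁(V₁/V₂)^(n−1) = 491×(0.426)^0.62 = 289 K; P₂ = P₁(V₁/V₂)^n = 16.6 kPa.
For an ideal gas ΔU = nCvΔT with Cv = (3/2)R = 12.5 J/(mol·K).
ΔU = 0.579×12.5×(289−491) = -1460 J.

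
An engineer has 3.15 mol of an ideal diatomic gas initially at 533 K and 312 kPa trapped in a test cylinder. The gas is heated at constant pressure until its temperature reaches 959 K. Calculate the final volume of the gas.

80.5 L

V₁ = nRT₁/P₁ = 3.15×8.314×533/312 = 44.7 L.
Isobaric: P stays 312 kPa; V/T = const ⇒ T₂ = 959 K, V₂ = 80.5 L.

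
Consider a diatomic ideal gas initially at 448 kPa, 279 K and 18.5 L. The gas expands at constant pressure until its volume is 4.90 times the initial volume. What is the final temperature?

Isobaric: P stays 448 kPa; V/T = const ⇒ T₂ = 1370 K, V₂ = 90.7 L.

1370 K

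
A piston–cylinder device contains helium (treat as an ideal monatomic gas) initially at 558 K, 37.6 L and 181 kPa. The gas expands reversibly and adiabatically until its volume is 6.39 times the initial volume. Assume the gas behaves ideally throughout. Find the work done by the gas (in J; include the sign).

7240 J

n = P₁V₁/(RT₁) = 181×37.6/(8.314×558) = 1.47 mol.
Adiabatic: TV^(γ−1) = const ⇒ T₂ = 558×(0.156)^0.667 = 162 K; PV^γ = const ⇒ P₂ = 8.23 kPa.
ΔU = nCvΔT = 1.47×12.5×(162−558) = -7240 J.
Q = 0 for an adiabatic process, so W = −ΔU = 7240 J.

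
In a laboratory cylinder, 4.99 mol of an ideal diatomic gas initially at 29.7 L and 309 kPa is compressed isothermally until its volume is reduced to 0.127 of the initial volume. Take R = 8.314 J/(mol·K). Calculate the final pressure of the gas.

2430 kPa

T₁ = P₁V₁/(nR) = 309×29.7/(4.99×8.314) = 221 K.
Isothermal: T stays 221 K; PV = const ⇒ V₂ = 3.77 L, P₂ = 2430 kPa.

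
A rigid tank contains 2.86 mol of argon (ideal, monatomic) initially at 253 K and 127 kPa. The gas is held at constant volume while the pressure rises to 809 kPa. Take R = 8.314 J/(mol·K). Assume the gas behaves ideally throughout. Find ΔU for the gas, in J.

48500 J

V₁ = nRT₁/P₁ = 2.86×8.314×253/127 = 47.4 L.
Isochoric: V stays 47.4 L; P/T = const ⇒ T₂ = 1610 K, P₂ = 809 kPa.
For an ideal gas ΔU = nCvΔT with Cv = (3/2)R = 12.5 J/(mol·K).
ΔU = 2.86×12.5×(1610−253) = 48500 J.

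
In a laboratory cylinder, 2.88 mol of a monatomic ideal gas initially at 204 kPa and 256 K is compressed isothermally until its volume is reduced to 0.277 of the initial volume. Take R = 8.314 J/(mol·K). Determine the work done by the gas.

-7870 J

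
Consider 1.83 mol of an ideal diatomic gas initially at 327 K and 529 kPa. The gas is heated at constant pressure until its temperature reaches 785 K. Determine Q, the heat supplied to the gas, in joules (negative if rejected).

V₁ = nRT₁/P₁ = 1.83×8.314×327/529 = 9.40 L.
Isobaric: P stays 529 kPa; V/T = const ⇒ T₂ = 785 K, V₂ = 22.6 L.
W = PΔV = 529×(22.6−9.40) kPa·L = 6970 J.
ΔU = nCvΔT = 1.83×20.8×(785−327) = 17400 J.
Q = ΔU + W = nCpΔT = 24400 J.

24400 J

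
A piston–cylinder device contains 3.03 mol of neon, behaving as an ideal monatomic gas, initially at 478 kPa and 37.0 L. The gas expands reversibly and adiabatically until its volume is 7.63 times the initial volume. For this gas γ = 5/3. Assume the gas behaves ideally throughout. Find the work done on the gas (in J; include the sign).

T₁ = P₁V₁/(nR) = 478×37.0/(3.03×8.314) = 702 K.
Adiabatic: TV^(γ−1) = const ⇒ T₂ = 702×(0.131)^0.667 = 181 K; PV^γ = const ⇒ P₂ = 16.2 kPa.
ΔU = nCvΔT = 3.03×12.5×(181−702) = -19700 J.
Q = 0 for an adiabatic process, so W = −ΔU = 19700 J.
Work done on the gas = −W_by = -19700 J.

-19700 J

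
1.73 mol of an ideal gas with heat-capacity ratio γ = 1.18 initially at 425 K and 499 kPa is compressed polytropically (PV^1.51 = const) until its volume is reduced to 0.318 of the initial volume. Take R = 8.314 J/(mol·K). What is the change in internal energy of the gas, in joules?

V₁ = nRT₁/P₁ = 1.73×8.314×425/499 = 12.3 L.
Polytropic n=1.51: T₂ = T₁(V₁/V₂)^(n−1) = 425×(3.14)^0.51 = 762 K; P₂ = P₁(V₁/V₂)^n = 2810 kPa.
For an ideal gas ΔU = nCvΔT with Cv = R/(γ−1) = 46.2 J/(mol·K).
ΔU = 1.73×46.2×(762−425) = 27000 J.

27000 J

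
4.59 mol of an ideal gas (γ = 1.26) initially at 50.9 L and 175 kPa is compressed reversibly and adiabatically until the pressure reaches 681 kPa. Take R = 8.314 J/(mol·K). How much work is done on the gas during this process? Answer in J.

11100 J

T₁ = P₁V₁/(nR) = 175×50.9/(4.59×8.314) = 233 K.
Adiabatic: T₂/T₁ = (P₂/P₁)^((γ−1)/γ) ⇒ T₂ = 233×(3.89)^0.206 = 309 K; V₂ = 17.3 L.
ΔU = nCvΔT = 4.59×32.0×(309−233) = 11100 J.
Q = 0 for an adiabatic process, so W = −ΔU = -11100 J.
Work done on the gas = −W_by = 11100 J.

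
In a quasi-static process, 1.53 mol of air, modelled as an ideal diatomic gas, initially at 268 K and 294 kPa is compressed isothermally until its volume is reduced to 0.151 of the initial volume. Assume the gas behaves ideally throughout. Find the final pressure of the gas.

1950 kPa

V₁ = nRT₁/P₁ = 1.53×8.314×268/294 = 11.6 L.
Isothermal: T stays 268 K; PV = const ⇒ V₂ = 1.75 L, P₂ = 1950 kPa.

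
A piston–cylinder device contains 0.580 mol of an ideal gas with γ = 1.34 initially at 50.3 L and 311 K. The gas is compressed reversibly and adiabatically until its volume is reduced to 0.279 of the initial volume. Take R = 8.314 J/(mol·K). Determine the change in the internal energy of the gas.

2400 J

P₁ = nRT₁/V₁ = 0.580×8.314×311/50.3 = 29.8 kPa.
Adiabatic: TV^(γ−1) = const ⇒ T₂ = 311×(3.58)^0.340 = 480 K; PV^γ = const ⇒ P₂ = 165 kPa.
For an ideal gas ΔU = nCvΔT with Cv = R/(γ−1) = 24.5 J/(mol·K).
ΔU = 0.580×24.5×(480−311) = 2400 J.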